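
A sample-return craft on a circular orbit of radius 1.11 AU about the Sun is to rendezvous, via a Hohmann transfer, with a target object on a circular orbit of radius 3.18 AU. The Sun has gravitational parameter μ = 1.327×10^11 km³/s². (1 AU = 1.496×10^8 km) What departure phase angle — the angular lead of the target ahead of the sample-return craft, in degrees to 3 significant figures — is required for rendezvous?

φ = 80.3°

In km: r₁ = 1.11 × 1.496×10^8 = 1.66056×10^8 km; r₂ = 3.18 × 1.496×10^8 = 4.75728×10^8 km.
Semi-major axis of the transfer orbit: a_t = (1.66056×10^8 + 4.75728×10^8)/2 = 3.20892×10^8 km.
Transfer time t = π√(a_t³/μ) = 4.957×10^7 s.
Target angular speed ω₂ = √(μ/r₂³) = 3.511×10^-8 rad/s.
Angle swept by the target during transfer: ω₂·t = 1.7404 rad = 99.72°.
The sample-return craft traverses 180° on the transfer ellipse, so the target must lead by 180° − 99.72° = 80.3°.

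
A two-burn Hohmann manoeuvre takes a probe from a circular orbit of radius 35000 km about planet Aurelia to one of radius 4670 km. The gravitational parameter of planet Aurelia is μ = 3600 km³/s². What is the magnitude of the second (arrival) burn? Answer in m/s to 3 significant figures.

Transfer-ellipse semi-major axis a_t = (r₁ + r₂)/2 = (35000 + 4670)/2 = 19835 km.
Circular speed at r = 4670 km: v_c = √(μ/r) = 0.87800 km/s.
Vis-viva on the transfer ellipse at r = 4670 km gives v_t = √[μ(2/r − 1/a_t)] = 1.1663 km/s.
Δv₂ = |v_t − v_c| = |1.1663 − 0.87800| = 0.2883 km/s.

Δv₂ = 288 m/s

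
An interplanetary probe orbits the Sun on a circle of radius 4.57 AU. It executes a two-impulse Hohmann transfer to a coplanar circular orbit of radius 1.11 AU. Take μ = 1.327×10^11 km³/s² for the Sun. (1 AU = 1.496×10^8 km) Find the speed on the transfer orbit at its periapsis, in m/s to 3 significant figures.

In km: r₁ = 4.57 × 1.496×10^8 = 6.83672×10^8 km; r₂ = 1.11 × 1.496×10^8 = 1.66056×10^8 km.
The Hohmann ellipse has a_t = (r₁ + r₂)/2 = 4.24864×10^8 km.
The periapsis of the transfer ellipse is at r = 1.66056×10^8 km.
From the vis-viva equation, v = √[μ(2/r − 1/a_t)] = 35.86 km/s.

v = 35900 m/s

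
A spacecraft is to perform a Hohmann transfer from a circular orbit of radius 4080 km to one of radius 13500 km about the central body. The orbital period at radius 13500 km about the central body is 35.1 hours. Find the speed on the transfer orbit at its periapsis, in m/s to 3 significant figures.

v = 1510 m/s

From Kepler's third law T² = 4π²r³/μ at r = 13500 km, T = 35.1 hours = 35.1 × 3600 s = 1.2636×10^5 s: μ = 4π²r³/T² = 6083.34 km³/s².
Semi-major axis of the transfer orbit: a_t = (4080 + 13500)/2 = 8790 km.
The periapsis of the transfer ellipse is at r = 4080 km.
Applying v² = μ(2/r − 1/a_t): v = 1.513 km/s.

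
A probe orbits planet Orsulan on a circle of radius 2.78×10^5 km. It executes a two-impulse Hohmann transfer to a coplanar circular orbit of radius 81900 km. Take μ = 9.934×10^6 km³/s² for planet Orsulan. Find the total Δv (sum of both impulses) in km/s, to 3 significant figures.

Transfer-ellipse semi-major axis a_t = (r₁ + r₂)/2 = (2.780×10^5 + 81900)/2 = 1.7995×10^5 km.
Circular speed at r₁: v₁ = √(μ/r₁) = √(9.934×10^6/2.780×10^5) = 5.978 km/s.
On the transfer ellipse at r₁, v² = μ(2/r − 1/a) gives v_a = √[μ(2/r₁ − 1/a_t)] = 4.033 km/s.
First burn Δv₁ = |v_a − v₁| = 1.945 km/s.
Circular speed at r₂: v₂ = √(μ/r₂) = 11.0134 km/s.
Transfer-orbit speed at r₂: v_p = √[μ(2/r₂ − 1/a_t)] = 13.6888 km/s.
Second burn Δv₂ = |v₂ − v_p| = 2.675 km/s.
Δv = Δv₁ + Δv₂ = 1.945 + 2.675 = 4.620 km/s.

Δv = 4.62 km/s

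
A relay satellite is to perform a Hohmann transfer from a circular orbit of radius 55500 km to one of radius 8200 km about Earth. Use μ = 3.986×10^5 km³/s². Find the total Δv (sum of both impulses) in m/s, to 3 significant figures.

The Hohmann ellipse has a_t = (r₁ + r₂)/2 = 31850 km.
At r₁ the circular-orbit speed is v₁ = √(μ/r₁) = 2.67992 km/s.
On the transfer ellipse at r₁, v² = μ(2/r − 1/a) gives v_a = √[μ(2/r₁ − 1/a_t)] = 1.35980 km/s.
First burn Δv₁ = |v_a − v₁| = 1.32012 km/s.
Circular speed at r₂: v₂ = √(μ/r₂) = 6.97207 km/s.
Transfer-orbit speed at r₂: v_p = √[μ(2/r₂ − 1/a_t)] = 9.20351 km/s.
Second burn Δv₂ = |v₂ − v_p| = 2.23144 km/s.
Total Δv = Δv₁ + Δv₂ = 3.552 km/s.

Δv = 3550 m/s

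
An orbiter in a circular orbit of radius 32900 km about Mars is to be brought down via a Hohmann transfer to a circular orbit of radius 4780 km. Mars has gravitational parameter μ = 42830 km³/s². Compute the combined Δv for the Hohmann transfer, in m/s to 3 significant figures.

Transfer-ellipse semi-major axis a_t = (r₁ + r₂)/2 = (32900 + 4780)/2 = 18840 km.
Circular speed at r₁: v₁ = √(μ/r₁) = √(42830/32900) = 1.141 km/s.
On the transfer ellipse at r₁, v² = μ(2/r − 1/a) gives v_a = √[μ(2/r₁ − 1/a_t)] = 0.5747 km/s.
First burn Δv₁ = |v_a − v₁| = 0.5663 km/s.
At r₂, v₂ = √(μ/r₂) = 2.99337 km/s.
Transfer-orbit speed at r₂: v_p = √[μ(2/r₂ − 1/a_t)] = 3.95565 km/s.
Second burn Δv₂ = |v₂ − v_p| = 0.9623 km/s.
Δv = Δv₁ + Δv₂ = 0.5663 + 0.9623 = 1.529 km/s.

Δv = 1530 m/s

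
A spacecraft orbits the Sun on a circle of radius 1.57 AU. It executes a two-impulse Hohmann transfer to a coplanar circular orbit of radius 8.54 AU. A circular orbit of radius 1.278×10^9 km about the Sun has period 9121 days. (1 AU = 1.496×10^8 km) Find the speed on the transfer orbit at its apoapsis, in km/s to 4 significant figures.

v = 5.680 km/s

From Kepler's third law T² = 4π²r³/μ at r = 1.278×10^9 km, T = 9121 days = 9121 × 86400 s = 7.880544×10^8 s: μ = 4π²r³/T² = 1.32691×10^11 km³/s².
In km: r₁ = 1.57 × 1.496×10^8 = 2.34872×10^8 km; r₂ = 8.54 × 1.496×10^8 = 1.277584×10^9 km.
The Hohmann ellipse has a_t = (r₁ + r₂)/2 = 7.56228×10^8 km.
The apoapsis of the transfer ellipse is at r = 1.277584×10^9 km.
From the vis-viva equation, v = √[μ(2/r − 1/a_t)] = 5.680 km/s.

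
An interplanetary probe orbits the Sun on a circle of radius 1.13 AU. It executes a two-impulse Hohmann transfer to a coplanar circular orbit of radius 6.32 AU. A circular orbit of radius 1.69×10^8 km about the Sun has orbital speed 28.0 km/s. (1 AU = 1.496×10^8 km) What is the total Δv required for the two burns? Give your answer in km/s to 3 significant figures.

Δv = 13.8 km/s

From the circular-orbit relation v² = μ/r at r = 1.69×10^8 km: μ = v²r = (28.0)² × 1.69×10^8 = 1.32496×10^11 km³/s².
In km: r₁ = 1.13 × 1.496×10^8 = 1.69048×10^8 km; r₂ = 6.32 × 1.496×10^8 = 9.45472×10^8 km.
Transfer-ellipse semi-major axis a_t = (r₁ + r₂)/2 = (1.69048×10^8 + 9.45472×10^8)/2 = 5.5726×10^8 km.
At r₁ the circular-orbit speed is v₁ = √(μ/r₁) = 28.00 km/s.
Transfer-orbit speed at r₁ (v² = μ(2/r − 1/a)): v_p = √[μ(2/r₁ − 1/a_t)] = 36.47 km/s.
First burn Δv₁ = |v_p − v₁| = 8.470 km/s.
At r₂, v₂ = √(μ/r₂) = 11.838 km/s.
Transfer-orbit speed at r₂: v_a = √[μ(2/r₂ − 1/a_t)] = 6.5201 km/s.
Second burn Δv₂ = |v₂ − v_a| = 5.318 km/s.
Total Δv = Δv₁ + Δv₂ = 13.79 km/s.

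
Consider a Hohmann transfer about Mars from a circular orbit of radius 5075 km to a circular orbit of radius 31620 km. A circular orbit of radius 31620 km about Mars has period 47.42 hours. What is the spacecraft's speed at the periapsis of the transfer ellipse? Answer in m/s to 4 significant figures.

v = 3814 m/s

From Kepler's third law T² = 4π²r³/μ at r = 31620 km, T = 47.42 hours = 47.42 × 3600 s = 1.70712×10^5 s: μ = 4π²r³/T² = 42827.0 km³/s².
Semi-major axis of the transfer orbit: a_t = (5075 + 31620)/2 = 18347.5 km.
The periapsis of the transfer ellipse is at r = 5075 km.
From the vis-viva equation, v = √[μ(2/r − 1/a_t)] = 3.814 km/s.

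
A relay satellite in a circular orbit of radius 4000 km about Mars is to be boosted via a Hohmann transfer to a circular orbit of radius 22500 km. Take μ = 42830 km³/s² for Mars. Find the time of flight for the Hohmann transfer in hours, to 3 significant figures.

t = 6.43 hours

The Hohmann ellipse has a_t = (r₁ + r₂)/2 = 13250 km.
By Kepler's third law the transfer-orbit period is T = 2π√(a_t³/μ), so t = T/2 = 23150 s.
Converting: 23150 s ÷ 3600 s/hour = 6.43 hours.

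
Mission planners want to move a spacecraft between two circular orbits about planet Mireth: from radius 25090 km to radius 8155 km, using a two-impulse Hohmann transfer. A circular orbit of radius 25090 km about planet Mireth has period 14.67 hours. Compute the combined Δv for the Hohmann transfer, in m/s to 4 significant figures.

Δv = 2091 m/s

From Kepler's third law T² = 4π²r³/μ at r = 25090 km, T = 14.67 hours = 14.67 × 3600 s = 52812 s: μ = 4π²r³/T² = 2.23561×10^5 km³/s².
The Hohmann ellipse has a_t = (r₁ + r₂)/2 = 16622.5 km.
At r₁ the circular-orbit speed is v₁ = √(μ/r₁) = 2.9850 km/s.
Transfer-orbit speed at r₁ (vis-viva): v_a = √[μ(2/r₁ − 1/a_t)] = 2.0908 km/s.
First burn Δv₁ = |v_a − v₁| = 0.8942 km/s.
Circular speed at r₂: v₂ = √(μ/r₂) = 5.236 km/s.
Transfer-orbit speed at r₂: v_p = √[μ(2/r₂ − 1/a_t)] = 6.433 km/s.
Second burn Δv₂ = |v₂ − v_p| = 1.197 km/s.
Δv = Δv₁ + Δv₂ = 0.8942 + 1.197 = 2.091 km/s.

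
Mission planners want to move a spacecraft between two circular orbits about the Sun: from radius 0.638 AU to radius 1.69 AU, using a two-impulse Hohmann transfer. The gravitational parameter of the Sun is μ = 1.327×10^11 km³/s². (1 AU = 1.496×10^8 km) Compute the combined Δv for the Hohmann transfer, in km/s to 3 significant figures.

Δv = 13.6 km/s

In km: r₁ = 0.638 × 1.496×10^8 = 9.54448×10^7 km; r₂ = 1.69 × 1.496×10^8 = 2.52824×10^8 km.
Semi-major axis of the transfer orbit: a_t = (9.54448×10^7 + 2.52824×10^8)/2 = 1.741344×10^8 km.
Circular speed at r₁: v₁ = √(μ/r₁) = √(1.327×10^11/9.54448×10^7) = 37.287 km/s.
On the transfer ellipse at r₁, v² = μ(2/r − 1/a) gives v_p = √[μ(2/r₁ − 1/a_t)] = 44.929 km/s.
First burn Δv₁ = |v_p − v₁| = 7.642 km/s.
Circular speed at r₂: v₂ = √(μ/r₂) = 22.910 km/s.
Transfer-orbit speed at r₂: v_a = √[μ(2/r₂ − 1/a_t)] = 16.961 km/s.
Second burn Δv₂ = |v₂ − v_a| = 5.949 km/s.
Δv = Δv₁ + Δv₂ = 7.642 + 5.949 = 13.59 km/s.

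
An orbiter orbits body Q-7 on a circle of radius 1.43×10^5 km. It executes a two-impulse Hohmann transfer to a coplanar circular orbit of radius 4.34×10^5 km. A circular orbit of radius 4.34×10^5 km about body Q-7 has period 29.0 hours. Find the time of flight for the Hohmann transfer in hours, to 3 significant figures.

t = 7.86 hours

From Kepler's third law T² = 4π²r³/μ at r = 4.34×10^5 km, T = 29.0 hours = 29.0 × 3600 s = 1.044×10^5 s: μ = 4π²r³/T² = 2.96093×10^8 km³/s².
The Hohmann ellipse has a_t = (r₁ + r₂)/2 = 2.885×10^5 km.
Transfer time t = π√(a_t³/μ) = π√((2.885×10^5)³ / 2.96093×10^8) = 28290 s.
Converting: 28290 s ÷ 3600 s/hour = 7.86 hours.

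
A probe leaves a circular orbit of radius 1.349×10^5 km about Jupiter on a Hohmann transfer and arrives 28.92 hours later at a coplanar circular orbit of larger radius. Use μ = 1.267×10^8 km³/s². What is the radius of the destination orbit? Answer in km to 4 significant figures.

r₂ = 9.015×10^5 km

Transfer time t = 28.92 hours = 1.04112×10^5 s, and t = π√(a_t³/μ).
So a_t = (μ t²/π²)^(1/3) = (1.267×10^8 × (1.04112×10^5)² / π²)^(1/3) = 5.1819×10^5 km.
Since a_t = (r₁ + r₂)/2, r₂ = 2a_t − r₁ = 2×5.1819×10^5 − 1.349×10^5 = 9.0148×10^5 km.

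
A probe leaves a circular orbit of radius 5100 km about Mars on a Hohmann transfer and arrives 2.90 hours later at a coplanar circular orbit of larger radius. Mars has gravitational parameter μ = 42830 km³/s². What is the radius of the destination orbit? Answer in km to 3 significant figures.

r₂ = 10500 km

Transfer time t = 2.90 hours = 10440 s, and t = π√(a_t³/μ).
So a_t = (μ t²/π²)^(1/3) = (42830 × (10440)² / π²)^(1/3) = 7791.4 km.
Since a_t = (r₁ + r₂)/2, r₂ = 2a_t − r₁ = 2×7791.4 − 5100 = 10482.8 km.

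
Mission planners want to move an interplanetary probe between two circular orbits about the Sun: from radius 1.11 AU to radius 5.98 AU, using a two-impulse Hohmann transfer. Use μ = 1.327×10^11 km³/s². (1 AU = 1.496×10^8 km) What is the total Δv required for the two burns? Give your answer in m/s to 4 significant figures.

Δv = 13810 m/s

In km: r₁ = 1.11 × 1.496×10^8 = 1.66056×10^8 km; r₂ = 5.98 × 1.496×10^8 = 8.94608×10^8 km.
Semi-major axis of the transfer orbit: a_t = (1.66056×10^8 + 8.94608×10^8)/2 = 5.30332×10^8 km.
At r₁ the circular-orbit speed is v₁ = √(μ/r₁) = 28.269 km/s.
Transfer-orbit speed at r₁ (vis-viva): v_p = √[μ(2/r₁ − 1/a_t)] = 36.716 km/s.
First burn Δv₁ = |v_p − v₁| = 8.447 km/s.
Circular speed at r₂: v₂ = √(μ/r₂) = 12.179 km/s.
Transfer-orbit speed at r₂: v_a = √[μ(2/r₂ − 1/a_t)] = 6.8151 km/s.
Second burn Δv₂ = |v₂ − v_a| = 5.364 km/s.
Δv = Δv₁ + Δv₂ = 8.447 + 5.364 = 13.81 km/s.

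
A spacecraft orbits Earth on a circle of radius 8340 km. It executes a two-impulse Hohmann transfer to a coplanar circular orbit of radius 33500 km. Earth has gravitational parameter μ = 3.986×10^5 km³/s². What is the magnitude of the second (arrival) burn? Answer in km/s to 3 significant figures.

Δv₂ = 1.27 km/s

The Hohmann ellipse has a_t = (r₁ + r₂)/2 = 20920 km.
Circular speed at r = 33500 km: v_c = √(μ/r) = 3.449 km/s.
Transfer-orbit speed at the same r (vis-viva, a = a_t): v_t = √[μ(2/r − 1/a_t)] = 2.178 km/s.
Δv₂ = |v_t − v_c| = |2.178 − 3.449| = 1.271 km/s.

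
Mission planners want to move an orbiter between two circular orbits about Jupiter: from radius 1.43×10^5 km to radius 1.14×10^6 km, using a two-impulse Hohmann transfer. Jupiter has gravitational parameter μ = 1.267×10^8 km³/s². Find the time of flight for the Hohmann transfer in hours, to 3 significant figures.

t = 39.8 hours

The Hohmann ellipse has a_t = (r₁ + r₂)/2 = 6.415×10^5 km.
By Kepler's third law the transfer-orbit period is T = 2π√(a_t³/μ), so t = T/2 = 1.434×10^5 s.
Converting: 1.434×10^5 s ÷ 3600 s/hour = 39.8 hours.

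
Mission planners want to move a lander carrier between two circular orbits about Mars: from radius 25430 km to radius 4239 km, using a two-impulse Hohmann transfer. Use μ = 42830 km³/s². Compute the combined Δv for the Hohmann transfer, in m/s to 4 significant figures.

Semi-major axis of the transfer orbit: a_t = (25430 + 4239)/2 = 14834.5 km.
Circular speed at r₁: v₁ = √(μ/r₁) = √(42830/25430) = 1.29778 km/s.
On the transfer ellipse at r₁, vis-viva equation gives v_a = √[μ(2/r₁ − 1/a_t)] = 0.693739 km/s.
First burn Δv₁ = |v_a − v₁| = 0.6040 km/s.
At r₂, v₂ = √(μ/r₂) = 3.17865 km/s.
Transfer-orbit speed at r₂: v_p = √[μ(2/r₂ − 1/a_t)] = 4.16178 km/s.
Second burn Δv₂ = |v₂ − v_p| = 0.9831 km/s.
Δv = Δv₁ + Δv₂ = 0.6040 + 0.9831 = 1.587 km/s.

Δv = 1587 m/s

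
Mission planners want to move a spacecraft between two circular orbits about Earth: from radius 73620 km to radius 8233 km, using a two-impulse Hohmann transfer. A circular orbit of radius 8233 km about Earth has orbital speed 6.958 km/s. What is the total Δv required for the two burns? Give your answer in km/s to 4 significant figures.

From the circular-orbit relation v² = μ/r at r = 8233 km: μ = v²r = (6.958)² × 8233 = 3.98591×10^5 km³/s².
The Hohmann ellipse has a_t = (r₁ + r₂)/2 = 40926.5 km.
Circular speed at r₁: v₁ = √(μ/r₁) = √(3.98591×10^5/73620) = 2.327 km/s.
Transfer-orbit speed at r₁ (vis-viva): v_a = √[μ(2/r₁ − 1/a_t)] = 1.044 km/s.
First burn Δv₁ = |v_a − v₁| = 1.283 km/s.
Circular speed at r₂: v₂ = √(μ/r₂) = 6.958 km/s.
Transfer-orbit speed at r₂: v_p = √[μ(2/r₂ − 1/a_t)] = 9.332 km/s.
Second burn Δv₂ = |v₂ − v_p| = 2.374 km/s.
Total Δv = Δv₁ + Δv₂ = 3.657 km/s.

Δv = 3.657 km/s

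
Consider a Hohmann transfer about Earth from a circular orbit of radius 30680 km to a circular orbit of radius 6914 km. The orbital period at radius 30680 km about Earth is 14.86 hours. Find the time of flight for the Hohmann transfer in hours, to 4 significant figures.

t = 3.563 hours

From Kepler's third law T² = 4π²r³/μ at r = 30680 km, T = 14.86 hours = 14.86 × 3600 s = 53496 s: μ = 4π²r³/T² = 3.98367×10^5 km³/s².
Semi-major axis of the transfer orbit: a_t = (30680 + 6914)/2 = 18797 km.
Transfer time t = π√(a_t³/μ) = π√((18797)³ / 3.98367×10^5) = 12827 s.
Converting: 12827 s ÷ 3600 s/hour = 3.563 hours.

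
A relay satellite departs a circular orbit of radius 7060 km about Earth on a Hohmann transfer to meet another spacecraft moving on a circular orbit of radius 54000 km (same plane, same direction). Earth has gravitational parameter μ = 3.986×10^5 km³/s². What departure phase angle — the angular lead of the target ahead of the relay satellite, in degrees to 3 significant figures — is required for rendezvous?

φ = 103°

The Hohmann ellipse has a_t = (r₁ + r₂)/2 = 30530 km.
The half-period of the transfer ellipse is t = π√(a_t³/μ) = 26544 s.
The target's mean motion on its circular orbit is ω₂ = √(μ/r₂³) = 5.0313×10^-5 rad/s.
Angle swept by the target during transfer: ω₂·t = 1.3355 rad = 76.52°.
Arrival is 180° from departure on the ellipse, so φ = 180° − 76.52° = 103°.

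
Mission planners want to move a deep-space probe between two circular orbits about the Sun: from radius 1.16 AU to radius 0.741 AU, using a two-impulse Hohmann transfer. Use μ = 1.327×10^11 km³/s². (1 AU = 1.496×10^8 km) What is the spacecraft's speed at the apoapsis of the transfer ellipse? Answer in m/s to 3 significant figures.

In km: r₁ = 1.16 × 1.496×10^8 = 1.73536×10^8 km; r₂ = 0.741 × 1.496×10^8 = 1.108536×10^8 km.
Semi-major axis of the transfer orbit: a_t = (1.73536×10^8 + 1.108536×10^8)/2 = 1.421948×10^8 km.
At apoapsis, r = 1.73536×10^8 km.
Vis-viva: v = √[μ(2/r − 1/a_t)] = √[1.327×10^11 × (2/1.73536×10^8 − 1/1.421948×10^8)] = 24.42 km/s.

v = 24400 m/s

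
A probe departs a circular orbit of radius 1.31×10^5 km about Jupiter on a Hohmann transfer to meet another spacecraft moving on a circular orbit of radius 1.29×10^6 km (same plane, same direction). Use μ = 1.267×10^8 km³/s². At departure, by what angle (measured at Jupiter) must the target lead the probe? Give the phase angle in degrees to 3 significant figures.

Transfer-ellipse semi-major axis a_t = (r₁ + r₂)/2 = (1.310×10^5 + 1.290×10^6)/2 = 7.105×10^5 km.
Transfer time t = π√(a_t³/μ) = 1.67151×10^5 s.
The target's mean motion on its circular orbit is ω₂ = √(μ/r₂³) = 7.68252×10^-6 rad/s.
Angle swept by the target during transfer: ω₂·t = 1.28414 rad = 73.58°.
Arrival is 180° from departure on the ellipse, so φ = 180° − 73.58° = 106°.

φ = 106°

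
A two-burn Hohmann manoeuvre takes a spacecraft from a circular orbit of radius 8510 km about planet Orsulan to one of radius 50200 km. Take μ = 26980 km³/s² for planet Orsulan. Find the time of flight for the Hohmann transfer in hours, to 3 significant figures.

t = 26.7 hours

Semi-major axis of the transfer orbit: a_t = (8510 + 50200)/2 = 29355 km.
By Kepler's third law the transfer-orbit period is T = 2π√(a_t³/μ), so t = T/2 = 96190 s.
Converting: 96190 s ÷ 3600 s/hour = 26.7 hours.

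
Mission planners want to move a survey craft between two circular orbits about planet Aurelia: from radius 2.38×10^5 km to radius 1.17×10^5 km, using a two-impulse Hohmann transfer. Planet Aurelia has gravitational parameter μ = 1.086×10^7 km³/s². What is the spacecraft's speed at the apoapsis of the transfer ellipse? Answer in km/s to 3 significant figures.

v = 5.48 km/s

Semi-major axis of the transfer orbit: a_t = (2.380×10^5 + 1.170×10^5)/2 = 1.775×10^5 km.
At apoapsis, r = 2.380×10^5 km.
Vis-viva: v = √[μ(2/r − 1/a_t)] = √[1.086×10^7 × (2/2.380×10^5 − 1/1.775×10^5)] = 5.484 km/s.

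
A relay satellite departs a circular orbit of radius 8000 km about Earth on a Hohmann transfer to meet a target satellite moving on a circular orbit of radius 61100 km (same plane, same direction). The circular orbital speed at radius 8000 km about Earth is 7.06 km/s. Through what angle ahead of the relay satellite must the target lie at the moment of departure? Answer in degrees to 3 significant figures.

From the circular-orbit relation v² = μ/r at r = 8000 km: μ = v²r = (7.06)² × 8000 = 3.98749×10^5 km³/s².
Transfer-ellipse semi-major axis a_t = (r₁ + r₂)/2 = (8000 + 61100)/2 = 34550 km.
Transfer time t = π√(a_t³/μ) = 31950 s.
The target's mean motion on its circular orbit is ω₂ = √(μ/r₂³) = 4.1811×10^-5 rad/s.
Angle swept by the target during transfer: ω₂·t = 1.3359 rad = 76.54°.
The relay satellite traverses 180° on the transfer ellipse, so the target must lead by 180° − 76.54° = 103°.

φ = 103°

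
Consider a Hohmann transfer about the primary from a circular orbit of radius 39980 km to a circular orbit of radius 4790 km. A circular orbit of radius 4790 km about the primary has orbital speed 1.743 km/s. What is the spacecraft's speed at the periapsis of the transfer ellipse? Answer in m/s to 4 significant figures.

v = 2329 m/s

From the circular-orbit relation v² = μ/r at r = 4790 km: μ = v²r = (1.743)² × 4790 = 14552.3 km³/s².
The Hohmann ellipse has a_t = (r₁ + r₂)/2 = 22385 km.
The periapsis of the transfer ellipse is at r = 4790 km.
From the vis-viva equation, v = √[μ(2/r − 1/a_t)] = 2.329 km/s.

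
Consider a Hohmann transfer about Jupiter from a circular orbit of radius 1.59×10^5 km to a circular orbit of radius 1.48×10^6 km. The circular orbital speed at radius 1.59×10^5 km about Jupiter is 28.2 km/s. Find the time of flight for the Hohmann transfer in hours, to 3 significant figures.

t = 57.6 hours

From the circular-orbit relation v² = μ/r at r = 1.59×10^5 km: μ = v²r = (28.2)² × 1.59×10^5 = 1.26443×10^8 km³/s².
The Hohmann ellipse has a_t = (r₁ + r₂)/2 = 8.195×10^5 km.
By Kepler's third law the transfer-orbit period is T = 2π√(a_t³/μ), so t = T/2 = 2.073×10^5 s.
Converting: 2.073×10^5 s ÷ 3600 s/hour = 57.6 hours.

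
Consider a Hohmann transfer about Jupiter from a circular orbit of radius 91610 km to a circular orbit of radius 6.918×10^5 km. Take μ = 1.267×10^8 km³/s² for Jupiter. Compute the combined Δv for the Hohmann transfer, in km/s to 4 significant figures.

The Hohmann ellipse has a_t = (r₁ + r₂)/2 = 3.91705×10^5 km.
Circular speed at r₁: v₁ = √(μ/r₁) = √(1.267×10^8/91610) = 37.19 km/s.
On the transfer ellipse at r₁, vis-viva equation gives v_p = √[μ(2/r₁ − 1/a_t)] = 49.42 km/s.
First burn Δv₁ = |v_p − v₁| = 12.23 km/s.
At r₂, v₂ = √(μ/r₂) = 13.533 km/s.
Transfer-orbit speed at r₂: v_a = √[μ(2/r₂ − 1/a_t)] = 6.5447 km/s.
Second burn Δv₂ = |v₂ − v_a| = 6.988 km/s.
Δv = Δv₁ + Δv₂ = 12.23 + 6.988 = 19.22 km/s.

Δv = 19.22 km/s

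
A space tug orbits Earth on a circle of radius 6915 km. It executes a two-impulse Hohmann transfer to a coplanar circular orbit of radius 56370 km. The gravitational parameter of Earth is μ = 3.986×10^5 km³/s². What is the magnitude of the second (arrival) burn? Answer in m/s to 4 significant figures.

Δv₂ = 1416 m/s

Transfer-ellipse semi-major axis a_t = (r₁ + r₂)/2 = (6915 + 56370)/2 = 31642.5 km.
Circular speed at r = 56370 km: v_c = √(μ/r) = 2.659 km/s.
Transfer-orbit speed at the same r (vis-viva, a = a_t): v_t = √[μ(2/r − 1/a_t)] = 1.243 km/s.
Δv₂ = |v_t − v_c| = |1.243 − 2.659| = 1.416 km/s.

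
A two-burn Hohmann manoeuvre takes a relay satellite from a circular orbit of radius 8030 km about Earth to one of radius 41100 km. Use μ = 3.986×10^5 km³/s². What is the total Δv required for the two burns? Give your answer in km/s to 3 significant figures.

Δv = 3.40 km/s

Semi-major axis of the transfer orbit: a_t = (8030 + 41100)/2 = 24565 km.
At r₁ the circular-orbit speed is v₁ = √(μ/r₁) = 7.04548 km/s.
Transfer-orbit speed at r₁ (vis-viva equation): v_p = √[μ(2/r₁ − 1/a_t)] = 9.11325 km/s.
First burn Δv₁ = |v_p − v₁| = 2.06777 km/s.
At r₂, v₂ = √(μ/r₂) = 3.11421 km/s.
Transfer-orbit speed at r₂: v_a = √[μ(2/r₂ − 1/a_t)] = 1.78052 km/s.
Second burn Δv₂ = |v₂ − v_a| = 1.33369 km/s.
Δv = Δv₁ + Δv₂ = 2.06777 + 1.33369 = 3.401 km/s.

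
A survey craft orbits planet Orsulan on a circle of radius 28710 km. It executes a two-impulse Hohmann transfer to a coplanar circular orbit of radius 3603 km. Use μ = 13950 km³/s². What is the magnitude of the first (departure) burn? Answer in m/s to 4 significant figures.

Δv₁ = 367.9 m/s

The Hohmann ellipse has a_t = (r₁ + r₂)/2 = 16156.5 km.
On the circular orbit at r = 28710 km, v_c = √(μ/r) = 0.6971 km/s.
Transfer-orbit speed at the same r (vis-viva, a = a_t): v_t = √[μ(2/r − 1/a_t)] = 0.3292 km/s.
Δv₁ = |v_t − v_c| = |0.3292 − 0.6971| = 0.3679 km/s.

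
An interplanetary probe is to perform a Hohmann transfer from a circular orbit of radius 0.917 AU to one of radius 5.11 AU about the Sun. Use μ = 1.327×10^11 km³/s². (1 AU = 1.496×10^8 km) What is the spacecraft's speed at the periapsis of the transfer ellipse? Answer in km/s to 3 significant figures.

In km: r₁ = 0.917 × 1.496×10^8 = 1.371832×10^8 km; r₂ = 5.11 × 1.496×10^8 = 7.64456×10^8 km.
The Hohmann ellipse has a_t = (r₁ + r₂)/2 = 4.508196×10^8 km.
The periapsis of the transfer ellipse is at r = 1.371832×10^8 km.
Applying v² = μ(2/r − 1/a_t): v = 40.50 km/s.

v = 40.5 km/s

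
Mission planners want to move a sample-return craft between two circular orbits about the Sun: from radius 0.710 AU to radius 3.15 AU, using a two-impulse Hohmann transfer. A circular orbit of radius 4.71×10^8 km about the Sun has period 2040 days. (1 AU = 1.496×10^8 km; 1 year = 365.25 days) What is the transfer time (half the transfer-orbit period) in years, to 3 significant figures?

From Kepler's third law T² = 4π²r³/μ at r = 4.71×10^8 km, T = 2040 days = 2040 × 86400 s = 1.76256×10^8 s: μ = 4π²r³/T² = 1.32781×10^11 km³/s².
In km: r₁ = 0.710 × 1.496×10^8 = 1.06216×10^8 km; r₂ = 3.15 × 1.496×10^8 = 4.7124×10^8 km.
Transfer-ellipse semi-major axis a_t = (r₁ + r₂)/2 = (1.06216×10^8 + 4.7124×10^8)/2 = 2.88728×10^8 km.
By Kepler's third law the transfer-orbit period is T = 2π√(a_t³/μ), so t = T/2 = 4.230×10^7 s.
Converting: 4.230×10^7 s ÷ 3.15576×10^7 s/year (365.25 × 86400) = 1.34 years.

t = 1.34 years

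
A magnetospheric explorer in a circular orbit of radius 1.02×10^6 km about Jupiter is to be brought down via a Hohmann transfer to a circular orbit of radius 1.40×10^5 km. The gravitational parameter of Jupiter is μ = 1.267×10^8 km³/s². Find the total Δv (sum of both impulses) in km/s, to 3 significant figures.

Δv = 15.5 km/s

Semi-major axis of the transfer orbit: a_t = (1.020×10^6 + 1.400×10^5)/2 = 5.800×10^5 km.
Circular speed at r₁: v₁ = √(μ/r₁) = √(1.267×10^8/1.020×10^6) = 11.1452 km/s.
On the transfer ellipse at r₁, vis-viva gives v_a = √[μ(2/r₁ − 1/a_t)] = 5.47568 km/s.
First burn Δv₁ = |v_a − v₁| = 5.670 km/s.
Circular speed at r₂: v₂ = √(μ/r₂) = 30.083 km/s.
Transfer-orbit speed at r₂: v_p = √[μ(2/r₂ − 1/a_t)] = 39.894 km/s.
Second burn Δv₂ = |v₂ − v_p| = 9.811 km/s.
Δv = Δv₁ + Δv₂ = 5.670 + 9.811 = 15.48 km/s.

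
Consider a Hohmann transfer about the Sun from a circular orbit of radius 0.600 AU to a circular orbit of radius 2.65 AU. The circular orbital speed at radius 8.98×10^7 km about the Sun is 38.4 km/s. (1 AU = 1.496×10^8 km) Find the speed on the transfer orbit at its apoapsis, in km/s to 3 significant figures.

v = 11.1 km/s

From the circular-orbit relation v² = μ/r at r = 8.98×10^7 km: μ = v²r = (38.4)² × 8.98×10^7 = 1.32415×10^11 km³/s².
In km: r₁ = 0.600 × 1.496×10^8 = 8.976×10^7 km; r₂ = 2.65 × 1.496×10^8 = 3.9644×10^8 km.
The Hohmann ellipse has a_t = (r₁ + r₂)/2 = 2.431×10^8 km.
The apoapsis of the transfer ellipse is at r = 3.9644×10^8 km.
From the vis-viva equation, v = √[μ(2/r − 1/a_t)] = 11.11 km/s.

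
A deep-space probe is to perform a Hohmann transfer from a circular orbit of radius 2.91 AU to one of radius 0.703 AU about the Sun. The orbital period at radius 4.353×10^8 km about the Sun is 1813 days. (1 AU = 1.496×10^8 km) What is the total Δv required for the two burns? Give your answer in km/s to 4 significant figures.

Δv = 16.13 km/s

From Kepler's third law T² = 4π²r³/μ at r = 4.353×10^8 km, T = 1813 days = 1813 × 86400 s = 1.566432×10^8 s: μ = 4π²r³/T² = 1.32710×10^11 km³/s².
In km: r₁ = 2.91 × 1.496×10^8 = 4.35336×10^8 km; r₂ = 0.703 × 1.496×10^8 = 1.051688×10^8 km.
Semi-major axis of the transfer orbit: a_t = (4.35336×10^8 + 1.051688×10^8)/2 = 2.702524×10^8 km.
At r₁ the circular-orbit speed is v₁ = √(μ/r₁) = 17.460 km/s.
On the transfer ellipse at r₁, vis-viva gives v_a = √[μ(2/r₁ − 1/a_t)] = 10.892 km/s.
First burn Δv₁ = |v_a − v₁| = 6.568 km/s.
At r₂, v₂ = √(μ/r₂) = 35.523 km/s.
Transfer-orbit speed at r₂: v_p = √[μ(2/r₂ − 1/a_t)] = 45.085 km/s.
Second burn Δv₂ = |v₂ − v_p| = 9.562 km/s.
Δv = Δv₁ + Δv₂ = 6.568 + 9.562 = 16.13 km/s.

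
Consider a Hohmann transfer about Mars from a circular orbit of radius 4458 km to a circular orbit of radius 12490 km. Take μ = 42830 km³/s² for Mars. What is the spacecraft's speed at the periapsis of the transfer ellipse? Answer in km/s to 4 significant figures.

The Hohmann ellipse has a_t = (r₁ + r₂)/2 = 8474 km.
The periapsis of the transfer ellipse is at r = 4458 km.
Applying v² = μ(2/r − 1/a_t): v = 3.763 km/s.

v = 3.763 km/s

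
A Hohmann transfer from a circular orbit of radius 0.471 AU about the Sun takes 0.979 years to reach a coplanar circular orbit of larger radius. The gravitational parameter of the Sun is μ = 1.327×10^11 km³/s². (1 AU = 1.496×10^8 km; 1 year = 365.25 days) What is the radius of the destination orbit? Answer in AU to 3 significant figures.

In km: r₁ = 0.471 × 1.496×10^8 = 7.04616×10^7 km.
Transfer time t = 0.979 years × 365.25 × 86400 s = 3.08948904×10^7 s, and t = π√(a_t³/μ).
So a_t = (μ t²/π²)^(1/3) = (1.327×10^11 × (3.08948904×10^7)² / π²)^(1/3) = 2.3413×10^8 km.
Since a_t = (r₁ + r₂)/2, r₂ = 2a_t − r₁ = 2×2.3413×10^8 − 7.04616×10^7 = 3.977984×10^8 km.
In AU: r₂ = 3.977984×10^8 / 1.496×10^8 = 2.66 AU.

r₂ = 2.66 AU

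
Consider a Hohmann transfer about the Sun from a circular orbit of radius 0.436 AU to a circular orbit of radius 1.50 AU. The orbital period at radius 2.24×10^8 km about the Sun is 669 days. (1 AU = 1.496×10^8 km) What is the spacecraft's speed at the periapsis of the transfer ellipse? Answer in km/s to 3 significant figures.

From Kepler's third law T² = 4π²r³/μ at r = 2.24×10^8 km, T = 669 days = 669 × 86400 s = 5.78016×10^7 s: μ = 4π²r³/T² = 1.32808×10^11 km³/s².
In km: r₁ = 0.436 × 1.496×10^8 = 6.52256×10^7 km; r₂ = 1.50 × 1.496×10^8 = 2.244×10^8 km.
The Hohmann ellipse has a_t = (r₁ + r₂)/2 = 1.448128×10^8 km.
The periapsis of the transfer ellipse is at r = 6.52256×10^7 km.
From the vis-viva equation, v = √[μ(2/r − 1/a_t)] = 56.17 km/s.

v = 56.2 km/s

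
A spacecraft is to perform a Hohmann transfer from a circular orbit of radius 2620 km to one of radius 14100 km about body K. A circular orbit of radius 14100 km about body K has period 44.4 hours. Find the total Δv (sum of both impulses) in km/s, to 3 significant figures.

Δv = 0.628 km/s

From Kepler's third law T² = 4π²r³/μ at r = 14100 km, T = 44.4 hours = 44.4 × 3600 s = 1.5984×10^5 s: μ = 4π²r³/T² = 4331.58 km³/s².
Semi-major axis of the transfer orbit: a_t = (2620 + 14100)/2 = 8360 km.
At r₁ the circular-orbit speed is v₁ = √(μ/r₁) = 1.28580 km/s.
On the transfer ellipse at r₁, v² = μ(2/r − 1/a) gives v_p = √[μ(2/r₁ − 1/a_t)] = 1.66986 km/s.
First burn Δv₁ = |v_p − v₁| = 0.38406 km/s.
Circular speed at r₂: v₂ = √(μ/r₂) = 0.55426 km/s.
Transfer-orbit speed at r₂: v_a = √[μ(2/r₂ − 1/a_t)] = 0.31029 km/s.
Second burn Δv₂ = |v₂ − v_a| = 0.24397 km/s.
Total Δv = Δv₁ + Δv₂ = 0.6280 km/s.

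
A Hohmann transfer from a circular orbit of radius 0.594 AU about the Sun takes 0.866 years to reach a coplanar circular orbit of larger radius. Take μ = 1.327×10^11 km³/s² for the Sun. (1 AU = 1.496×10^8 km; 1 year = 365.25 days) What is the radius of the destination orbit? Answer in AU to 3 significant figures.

r₂ = 2.29 AU

In km: r₁ = 0.594 × 1.496×10^8 = 8.88624×10^7 km.
Transfer time t = 0.866 years × 365.25 × 86400 s = 2.73288816×10^7 s, and t = π√(a_t³/μ).
So a_t = (μ t²/π²)^(1/3) = (1.327×10^11 × (2.73288816×10^7)² / π²)^(1/3) = 2.1574×10^8 km.
Since a_t = (r₁ + r₂)/2, r₂ = 2a_t − r₁ = 2×2.1574×10^8 − 8.88624×10^7 = 3.426176×10^8 km.
In AU: r₂ = 3.426176×10^8 / 1.496×10^8 = 2.29 AU.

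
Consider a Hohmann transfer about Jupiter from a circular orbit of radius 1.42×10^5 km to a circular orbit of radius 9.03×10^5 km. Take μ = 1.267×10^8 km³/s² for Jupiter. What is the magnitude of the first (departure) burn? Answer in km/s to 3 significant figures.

Δv₁ = 9.40 km/s

Semi-major axis of the transfer orbit: a_t = (1.420×10^5 + 9.030×10^5)/2 = 5.225×10^5 km.
On the circular orbit at r = 1.420×10^5 km, v_c = √(μ/r) = 29.871 km/s.
Transfer-orbit speed at the same r (vis-viva, a = a_t): v_t = √[μ(2/r − 1/a_t)] = 39.269 km/s.
Δv₁ = |v_t − v_c| = |39.269 − 29.871| = 9.398 km/s.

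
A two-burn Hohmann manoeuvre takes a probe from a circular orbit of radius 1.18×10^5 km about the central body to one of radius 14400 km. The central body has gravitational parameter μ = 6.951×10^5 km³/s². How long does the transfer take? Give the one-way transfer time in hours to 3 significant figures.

t = 17.8 hours

Transfer-ellipse semi-major axis a_t = (r₁ + r₂)/2 = (1.180×10^5 + 14400)/2 = 66200 km.
Transfer time t = π√(a_t³/μ) = π√((66200)³ / 6.951×10^5) = 64180 s.
Converting: 64180 s ÷ 3600 s/hour = 17.8 hours.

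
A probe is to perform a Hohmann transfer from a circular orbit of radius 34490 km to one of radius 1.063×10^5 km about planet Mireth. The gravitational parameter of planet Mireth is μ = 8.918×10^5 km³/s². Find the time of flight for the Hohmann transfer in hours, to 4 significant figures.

t = 17.26 hours

Transfer-ellipse semi-major axis a_t = (r₁ + r₂)/2 = (34490 + 1.063×10^5)/2 = 70395 km.
By Kepler's third law the transfer-orbit period is T = 2π√(a_t³/μ), so t = T/2 = 62130 s.
Converting: 62130 s ÷ 3600 s/hour = 17.26 hours.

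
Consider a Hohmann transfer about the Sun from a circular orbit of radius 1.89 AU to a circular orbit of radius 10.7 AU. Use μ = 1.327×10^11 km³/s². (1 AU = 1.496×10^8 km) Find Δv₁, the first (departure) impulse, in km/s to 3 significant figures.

In km: r₁ = 1.89 × 1.496×10^8 = 2.82744×10^8 km; r₂ = 10.7 × 1.496×10^8 = 1.60072×10^9 km.
Semi-major axis of the transfer orbit: a_t = (2.82744×10^8 + 1.60072×10^9)/2 = 9.41732×10^8 km.
On the circular orbit at r = 2.82744×10^8 km, v_c = √(μ/r) = 21.66 km/s.
Transfer-orbit speed at the same r (vis-viva, a = a_t): v_t = √[μ(2/r − 1/a_t)] = 28.24 km/s.
Δv₁ = |v_t − v_c| = |28.24 − 21.66| = 6.580 km/s.

Δv₁ = 6.58 km/s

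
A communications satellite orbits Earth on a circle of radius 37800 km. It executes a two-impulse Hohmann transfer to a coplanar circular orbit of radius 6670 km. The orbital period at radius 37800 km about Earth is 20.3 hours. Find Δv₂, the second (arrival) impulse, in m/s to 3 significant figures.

Δv₂ = 2350 m/s

From Kepler's third law T² = 4π²r³/μ at r = 37800 km, T = 20.3 hours = 20.3 × 3600 s = 73080 s: μ = 4π²r³/T² = 3.99244×10^5 km³/s².
Transfer-ellipse semi-major axis a_t = (r₁ + r₂)/2 = (37800 + 6670)/2 = 22235 km.
On the circular orbit at r = 6670 km, v_c = √(μ/r) = 7.73671 km/s.
Vis-viva on the transfer ellipse at r = 6670 km gives v_t = √[μ(2/r − 1/a_t)] = 10.0875 km/s.
Δv₂ = |v_t − v_c| = |10.0875 − 7.73671| = 2.351 km/s.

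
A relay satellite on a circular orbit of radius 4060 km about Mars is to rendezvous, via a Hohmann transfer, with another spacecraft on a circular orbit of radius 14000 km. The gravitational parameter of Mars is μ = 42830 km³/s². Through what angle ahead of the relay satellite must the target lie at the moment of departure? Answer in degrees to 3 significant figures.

φ = 86.8°

The Hohmann ellipse has a_t = (r₁ + r₂)/2 = 9030 km.
Transfer time t = π√(a_t³/μ) = 13030 s.
The target's mean motion on its circular orbit is ω₂ = √(μ/r₂³) = 1.249×10^-4 rad/s.
Angle swept by the target during transfer: ω₂·t = 1.6274 rad = 93.24°.
Arrival is 180° from departure on the ellipse, so φ = 180° − 93.24° = 86.8°.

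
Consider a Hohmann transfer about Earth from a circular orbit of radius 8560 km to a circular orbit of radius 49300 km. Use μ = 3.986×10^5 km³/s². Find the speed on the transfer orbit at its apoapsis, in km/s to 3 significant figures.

Transfer-ellipse semi-major axis a_t = (r₁ + r₂)/2 = (8560 + 49300)/2 = 28930 km.
At apoapsis, r = 49300 km.
Applying v² = μ(2/r − 1/a_t): v = 1.547 km/s.

v = 1.55 km/s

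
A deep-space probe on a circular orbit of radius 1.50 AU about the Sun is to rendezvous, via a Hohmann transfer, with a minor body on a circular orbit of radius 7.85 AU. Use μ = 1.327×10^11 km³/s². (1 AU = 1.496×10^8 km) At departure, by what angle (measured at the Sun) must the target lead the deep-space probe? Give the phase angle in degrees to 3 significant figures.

In km: r₁ = 1.50 × 1.496×10^8 = 2.244×10^8 km; r₂ = 7.85 × 1.496×10^8 = 1.17436×10^9 km.
The Hohmann ellipse has a_t = (r₁ + r₂)/2 = 6.9938×10^8 km.
The half-period of the transfer ellipse is t = π√(a_t³/μ) = 1.59509×10^8 s.
Target angular speed ω₂ = √(μ/r₂³) = 9.05177×10^-9 rad/s.
Angle swept by the target during transfer: ω₂·t = 1.44384 rad = 82.73°.
Arrival is 180° from departure on the ellipse, so φ = 180° − 82.73° = 97.3°.

φ = 97.3°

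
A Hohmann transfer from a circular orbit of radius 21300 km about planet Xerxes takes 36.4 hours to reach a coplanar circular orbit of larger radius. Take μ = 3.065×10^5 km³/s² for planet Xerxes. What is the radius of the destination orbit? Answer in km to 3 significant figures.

r₂ = 1.41×10^5 km

Transfer time t = 36.4 hours = 1.3104×10^5 s, and t = π√(a_t³/μ).
So a_t = (μ t²/π²)^(1/3) = (3.065×10^5 × (1.3104×10^5)² / π²)^(1/3) = 81092 km.
Since a_t = (r₁ + r₂)/2, r₂ = 2a_t − r₁ = 2×81092 − 21300 = 1.40884×10^5 km.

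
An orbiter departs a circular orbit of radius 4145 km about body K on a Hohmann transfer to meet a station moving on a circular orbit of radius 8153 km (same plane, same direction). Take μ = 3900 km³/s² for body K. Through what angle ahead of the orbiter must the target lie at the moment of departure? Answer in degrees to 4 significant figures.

φ = 62.10°

Semi-major axis of the transfer orbit: a_t = (4145 + 8153)/2 = 6149 km.
Transfer time t = π√(a_t³/μ) = 24260 s.
Target angular speed ω₂ = √(μ/r₂³) = 8.483×10^-5 rad/s.
Angle swept by the target during transfer: ω₂·t = 2.058 rad = 117.9°.
The orbiter traverses 180° on the transfer ellipse, so the target must lead by 180° − 117.9° = 62.10°.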